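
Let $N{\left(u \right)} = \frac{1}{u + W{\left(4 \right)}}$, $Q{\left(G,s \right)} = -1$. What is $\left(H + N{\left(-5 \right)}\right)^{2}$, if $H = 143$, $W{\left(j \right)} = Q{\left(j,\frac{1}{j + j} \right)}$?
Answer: $\frac{734449}{36} \approx 20401.0$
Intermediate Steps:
$W{\left(j \right)} = -1$
$N{\left(u \right)} = \frac{1}{-1 + u}$ ($N{\left(u \right)} = \frac{1}{u - 1} = \frac{1}{-1 + u}$)
$\left(H + N{\left(-5 \right)}\right)^{2} = \left(143 + \frac{1}{-1 - 5}\right)^{2} = \left(143 + \frac{1}{-6}\right)^{2} = \left(143 - \frac{1}{6}\right)^{2} = \left(\frac{857}{6}\right)^{2} = \frac{734449}{36}$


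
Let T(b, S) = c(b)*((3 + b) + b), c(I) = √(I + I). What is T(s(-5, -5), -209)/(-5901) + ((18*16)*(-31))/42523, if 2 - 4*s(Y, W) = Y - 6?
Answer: -8928/42523 - 19*√26/23604 ≈ -0.21406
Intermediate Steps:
s(Y, W) = 2 - Y/4 (s(Y, W) = ½ - (Y - 6)/4 = ½ - (-6 + Y)/4 = ½ + (3/2 - Y/4) = 2 - Y/4)
c(I) = √2*√I (c(I) = √(2*I) = √2*√I)
T(b, S) = √2*√b*(3 + 2*b) (T(b, S) = (√2*√b)*((3 + b) + b) = (√2*√b)*(3 + 2*b) = √2*√b*(3 + 2*b))
T(s(-5, -5), -209)/(-5901) + ((18*16)*(-31))/42523 = (√2*√(2 - ¼*(-5))*(3 + 2*(2 - ¼*(-5))))/(-5901) + ((18*16)*(-31))/42523 = (√2*√(2 + 5/4)*(3 + 2*(2 + 5/4)))*(-1/5901) + (288*(-31))*(1/42523) = (√2*√(13/4)*(3 + 2*(13/4)))*(-1/5901) - 8928*1/42523 = (√2*(√13/2)*(3 + 13/2))*(-1/5901) - 8928/42523 = (√2*(√13/2)*(19/2))*(-1/5901) - 8928/42523 = (19*√26/4)*(-1/5901) - 8928/42523 = -19*√26/23604 - 8928/42523 = -8928/42523 - 19*√26/23604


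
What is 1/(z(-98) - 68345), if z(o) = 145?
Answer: -1/68200 ≈ -1.4663e-5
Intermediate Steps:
1/(z(-98) - 68345) = 1/(145 - 68345) = 1/(-68200) = -1/68200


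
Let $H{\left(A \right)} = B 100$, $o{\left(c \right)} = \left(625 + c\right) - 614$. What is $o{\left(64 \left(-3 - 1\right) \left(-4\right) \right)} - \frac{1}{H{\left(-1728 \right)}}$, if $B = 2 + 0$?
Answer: $\frac{206999}{200} \approx 1035.0$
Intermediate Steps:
$B = 2$
$o{\left(c \right)} = 11 + c$
$H{\left(A \right)} = 200$ ($H{\left(A \right)} = 2 \cdot 100 = 200$)
$o{\left(64 \left(-3 - 1\right) \left(-4\right) \right)} - \frac{1}{H{\left(-1728 \right)}} = \left(11 + 64 \left(-3 - 1\right) \left(-4\right)\right) - \frac{1}{200} = \left(11 + 64 \left(\left(-4\right) \left(-4\right)\right)\right) - \frac{1}{200} = \left(11 + 64 \cdot 16\right) - \frac{1}{200} = \left(11 + 1024\right) - \frac{1}{200} = 1035 - \frac{1}{200} = \frac{206999}{200}$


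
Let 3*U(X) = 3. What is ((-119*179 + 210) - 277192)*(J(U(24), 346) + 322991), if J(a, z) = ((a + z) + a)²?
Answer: -132465988885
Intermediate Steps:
U(X) = 1 (U(X) = (⅓)*3 = 1)
J(a, z) = (z + 2*a)²
((-119*179 + 210) - 277192)*(J(U(24), 346) + 322991) = ((-119*179 + 210) - 277192)*((346 + 2*1)² + 322991) = ((-21301 + 210) - 277192)*((346 + 2)² + 322991) = (-21091 - 277192)*(348² + 322991) = -298283*(121104 + 322991) = -298283*444095 = -132465988885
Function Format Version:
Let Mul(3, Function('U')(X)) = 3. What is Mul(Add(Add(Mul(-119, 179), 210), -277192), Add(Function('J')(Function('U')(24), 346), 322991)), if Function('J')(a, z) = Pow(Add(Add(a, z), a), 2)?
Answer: -132465988885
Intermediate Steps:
Function('U')(X) = 1 (Function('U')(X) = Mul(Rational(1, 3), 3) = 1)
Function('J')(a, z) = Pow(Add(z, Mul(2, a)), 2)
Mul(Add(Add(Mul(-119, 179), 210), -277192), Add(Function('J')(Function('U')(24), 346), 322991)) = Mul(Add(Add(Mul(-119, 179), 210), -277192), Add(Pow(Add(346, Mul(2, 1)), 2), 322991)) = Mul(Add(Add(-21301, 210), -277192), Add(Pow(Add(346, 2), 2), 322991)) = Mul(Add(-21091, -277192), Add(Pow(348, 2), 322991)) = Mul(-298283, Add(121104, 322991)) = Mul(-298283, 444095) = -132465988885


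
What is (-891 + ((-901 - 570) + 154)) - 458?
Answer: -2666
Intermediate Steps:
(-891 + ((-901 - 570) + 154)) - 458 = (-891 + (-1471 + 154)) - 458 = (-891 - 1317) - 458 = -2208 - 458 = -2666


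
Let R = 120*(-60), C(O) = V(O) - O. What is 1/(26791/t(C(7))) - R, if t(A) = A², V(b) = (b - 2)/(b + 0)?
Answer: 9451866736/1312759 ≈ 7200.0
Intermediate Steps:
V(b) = (-2 + b)/b
C(O) = -O + (-2 + O)/O (C(O) = (-2 + O)/O - O = -O + (-2 + O)/O)
R = -7200
1/(26791/t(C(7))) - R = 1/(26791/((1 - 1*7 - 2/7)²)) - 1*(-7200) = 1/(26791/((1 - 7 - 2*⅐)²)) + 7200 = 1/(26791/((1 - 7 - 2/7)²)) + 7200 = 1/(26791/((-44/7)²)) + 7200 = 1/(26791/(1936/49)) + 7200 = 1/(26791*(49/1936)) + 7200 = 1/(1312759/1936) + 7200 = 1936/1312759 + 7200 = 9451866736/1312759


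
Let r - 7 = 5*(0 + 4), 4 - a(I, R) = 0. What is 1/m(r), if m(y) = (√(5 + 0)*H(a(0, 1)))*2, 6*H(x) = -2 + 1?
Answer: -3*√5/5 ≈ -1.3416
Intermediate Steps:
a(I, R) = 4 (a(I, R) = 4 - 1*0 = 4 + 0 = 4)
H(x) = -⅙ (H(x) = (-2 + 1)/6 = (⅙)*(-1) = -⅙)
r = 27 (r = 7 + 5*(0 + 4) = 7 + 5*4 = 7 + 20 = 27)
m(y) = -√5/3 (m(y) = (√(5 + 0)*(-⅙))*2 = (√5*(-⅙))*2 = -√5/6*2 = -√5/3)
1/m(r) = 1/(-√5/3) = -3*√5/5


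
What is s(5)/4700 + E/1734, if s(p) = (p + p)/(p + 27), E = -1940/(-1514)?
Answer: 7950719/9871037760 ≈ 0.00080546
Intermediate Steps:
E = 970/757 (E = -1940*(-1/1514) = 970/757 ≈ 1.2814)
s(p) = 2*p/(27 + p) (s(p) = (2*p)/(27 + p) = 2*p/(27 + p))
s(5)/4700 + E/1734 = (2*5/(27 + 5))/4700 + (970/757)/1734 = (2*5/32)*(1/4700) + (970/757)*(1/1734) = (2*5*(1/32))*(1/4700) + 485/656319 = (5/16)*(1/4700) + 485/656319 = 1/15040 + 485/656319 = 7950719/9871037760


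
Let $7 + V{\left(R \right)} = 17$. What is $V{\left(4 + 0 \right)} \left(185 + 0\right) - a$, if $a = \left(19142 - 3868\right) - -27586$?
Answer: $-41010$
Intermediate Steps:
$V{\left(R \right)} = 10$ ($V{\left(R \right)} = -7 + 17 = 10$)
$a = 42860$ ($a = 15274 + 27586 = 42860$)
$V{\left(4 + 0 \right)} \left(185 + 0\right) - a = 10 \left(185 + 0\right) - 42860 = 10 \cdot 185 - 42860 = 1850 - 42860 = -41010$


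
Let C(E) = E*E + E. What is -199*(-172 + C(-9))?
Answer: 19900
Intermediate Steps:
C(E) = E + E**2 (C(E) = E**2 + E = E + E**2)
-199*(-172 + C(-9)) = -199*(-172 - 9*(1 - 9)) = -199*(-172 - 9*(-8)) = -199*(-172 + 72) = -199*(-100) = 19900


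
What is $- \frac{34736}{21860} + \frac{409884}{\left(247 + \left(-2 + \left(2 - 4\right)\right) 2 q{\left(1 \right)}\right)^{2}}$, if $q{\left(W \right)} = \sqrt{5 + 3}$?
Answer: $\frac{106025569241104}{20001282504185} + \frac{3239723136 \sqrt{2}}{3659887009} \approx 6.5528$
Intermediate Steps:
$q{\left(W \right)} = 2 \sqrt{2}$ ($q{\left(W \right)} = \sqrt{8} = 2 \sqrt{2}$)
$- \frac{34736}{21860} + \frac{409884}{\left(247 + \left(-2 + \left(2 - 4\right)\right) 2 q{\left(1 \right)}\right)^{2}} = - \frac{34736}{21860} + \frac{409884}{\left(247 + \left(-2 + \left(2 - 4\right)\right) 2 \cdot 2 \sqrt{2}\right)^{2}} = \left(-34736\right) \frac{1}{21860} + \frac{409884}{\left(247 + \left(-2 + \left(2 - 4\right)\right) 2 \cdot 2 \sqrt{2}\right)^{2}} = - \frac{8684}{5465} + \frac{409884}{\left(247 + \left(-2 - 2\right) 2 \cdot 2 \sqrt{2}\right)^{2}} = - \frac{8684}{5465} + \frac{409884}{\left(247 + \left(-4\right) 2 \cdot 2 \sqrt{2}\right)^{2}} = - \frac{8684}{5465} + \frac{409884}{\left(247 - 8 \cdot 2 \sqrt{2}\right)^{2}} = - \frac{8684}{5465} + \frac{409884}{\left(247 - 16 \sqrt{2}\right)^{2}}$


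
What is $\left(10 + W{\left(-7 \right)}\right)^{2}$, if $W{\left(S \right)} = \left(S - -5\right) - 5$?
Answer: $9$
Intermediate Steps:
$W{\left(S \right)} = S$ ($W{\left(S \right)} = \left(S + 5\right) - 5 = \left(5 + S\right) - 5 = S$)
$\left(10 + W{\left(-7 \right)}\right)^{2} = \left(10 - 7\right)^{2} = 3^{2} = 9$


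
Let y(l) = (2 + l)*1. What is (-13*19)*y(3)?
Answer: -1235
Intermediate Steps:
y(l) = 2 + l
(-13*19)*y(3) = (-13*19)*(2 + 3) = -247*5 = -1235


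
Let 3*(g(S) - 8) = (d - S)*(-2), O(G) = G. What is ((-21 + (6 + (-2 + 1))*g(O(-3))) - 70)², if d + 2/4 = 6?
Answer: 56644/9 ≈ 6293.8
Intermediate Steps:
d = 11/2 (d = -½ + 6 = 11/2 ≈ 5.5000)
g(S) = 13/3 + 2*S/3 (g(S) = 8 + ((11/2 - S)*(-2))/3 = 8 + (-11 + 2*S)/3 = 8 + (-11/3 + 2*S/3) = 13/3 + 2*S/3)
((-21 + (6 + (-2 + 1))*g(O(-3))) - 70)² = ((-21 + (6 + (-2 + 1))*(13/3 + (⅔)*(-3))) - 70)² = ((-21 + (6 - 1)*(13/3 - 2)) - 70)² = ((-21 + 5*(7/3)) - 70)² = ((-21 + 35/3) - 70)² = (-28/3 - 70)² = (-238/3)² = 56644/9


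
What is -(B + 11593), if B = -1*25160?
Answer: 13567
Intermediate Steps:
B = -25160
-(B + 11593) = -(-25160 + 11593) = -1*(-13567) = 13567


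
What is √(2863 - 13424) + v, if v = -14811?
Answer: -14811 + I*√10561 ≈ -14811.0 + 102.77*I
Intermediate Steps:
√(2863 - 13424) + v = √(2863 - 13424) - 14811 = √(-10561) - 14811 = I*√10561 - 14811 = -14811 + I*√10561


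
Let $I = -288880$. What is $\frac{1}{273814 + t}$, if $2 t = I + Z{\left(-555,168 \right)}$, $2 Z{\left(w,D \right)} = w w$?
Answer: $\frac{4}{825521} \approx 4.8454 \cdot 10^{-6}$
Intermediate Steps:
$Z{\left(w,D \right)} = \frac{w^{2}}{2}$ ($Z{\left(w,D \right)} = \frac{w w}{2} = \frac{w^{2}}{2}$)
$t = - \frac{269735}{4}$ ($t = \frac{-288880 + \frac{\left(-555\right)^{2}}{2}}{2} = \frac{-288880 + \frac{1}{2} \cdot 308025}{2} = \frac{-288880 + \frac{308025}{2}}{2} = \frac{1}{2} \left(- \frac{269735}{2}\right) = - \frac{269735}{4} \approx -67434.0$)
$\frac{1}{273814 + t} = \frac{1}{273814 - \frac{269735}{4}} = \frac{1}{\frac{825521}{4}} = \frac{4}{825521}$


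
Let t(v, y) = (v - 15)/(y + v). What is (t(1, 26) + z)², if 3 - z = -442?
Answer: 144024001/729 ≈ 1.9756e+5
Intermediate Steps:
z = 445 (z = 3 - 1*(-442) = 3 + 442 = 445)
t(v, y) = (-15 + v)/(v + y)
(t(1, 26) + z)² = ((-15 + 1)/(1 + 26) + 445)² = (-14/27 + 445)² = (12001/27)² = 144024001/729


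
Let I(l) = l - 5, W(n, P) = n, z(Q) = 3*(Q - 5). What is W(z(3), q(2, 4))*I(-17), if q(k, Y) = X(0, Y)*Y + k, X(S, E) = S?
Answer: 132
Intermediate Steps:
z(Q) = -15 + 3*Q (z(Q) = 3*(-5 + Q) = -15 + 3*Q)
q(k, Y) = k (q(k, Y) = 0*Y + k = 0 + k = k)
I(l) = -5 + l
W(z(3), q(2, 4))*I(-17) = (-15 + 3*3)*(-5 - 17) = (-15 + 9)*(-22) = -6*(-22) = 132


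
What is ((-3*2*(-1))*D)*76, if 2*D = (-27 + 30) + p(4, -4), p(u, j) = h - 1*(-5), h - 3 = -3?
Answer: 1824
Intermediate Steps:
h = 0 (h = 3 - 3 = 0)
p(u, j) = 5 (p(u, j) = 0 - 1*(-5) = 0 + 5 = 5)
D = 4 (D = ((-27 + 30) + 5)/2 = (3 + 5)/2 = (1/2)*8 = 4)
((-3*2*(-1))*D)*76 = ((-3*2*(-1))*4)*76 = (-6*(-1)*4)*76 = (6*4)*76 = 24*76 = 1824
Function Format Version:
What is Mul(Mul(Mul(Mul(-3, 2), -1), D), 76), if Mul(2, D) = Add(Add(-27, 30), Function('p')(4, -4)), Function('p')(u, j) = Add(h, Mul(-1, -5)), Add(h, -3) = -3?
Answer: 1824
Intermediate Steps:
h = 0 (h = Add(3, -3) = 0)
Function('p')(u, j) = 5 (Function('p')(u, j) = Add(0, Mul(-1, -5)) = Add(0, 5) = 5)
D = 4 (D = Mul(Rational(1, 2), Add(Add(-27, 30), 5)) = Mul(Rational(1, 2), Add(3, 5)) = Mul(Rational(1, 2), 8) = 4)
Mul(Mul(Mul(Mul(-3, 2), -1), D), 76) = Mul(Mul(Mul(Mul(-3, 2), -1), 4), 76) = Mul(Mul(Mul(-6, -1), 4), 76) = Mul(Mul(6, 4), 76) = Mul(24, 76) = 1824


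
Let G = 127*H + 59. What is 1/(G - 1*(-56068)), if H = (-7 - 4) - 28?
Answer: 1/51174 ≈ 1.9541e-5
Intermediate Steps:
H = -39 (H = -11 - 28 = -39)
G = -4894 (G = 127*(-39) + 59 = -4953 + 59 = -4894)
1/(G - 1*(-56068)) = 1/(-4894 - 1*(-56068)) = 1/(-4894 + 56068) = 1/51174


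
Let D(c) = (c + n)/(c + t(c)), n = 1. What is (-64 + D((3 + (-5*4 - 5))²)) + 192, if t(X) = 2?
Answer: 62693/486 ≈ 129.00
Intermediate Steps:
D(c) = (1 + c)/(2 + c) (D(c) = (c + 1)/(c + 2) = (1 + c)/(2 + c))
(-64 + D((3 + (-5*4 - 5))²)) + 192 = (-64 + (1 + (3 + (-5*4 - 5))²)/(2 + (3 + (-5*4 - 5))²)) + 192 = (-64 + (1 + (3 + (-20 - 5))²)/(2 + (3 + (-20 - 5))²)) + 192 = (-64 + (1 + (3 - 25)²)/(2 + (3 - 25)²)) + 192 = (-64 + (1 + (-22)²)/(2 + (-22)²)) + 192 = (-64 + (1 + 484)/(2 + 484)) + 192 = (-64 + 485/486) + 192 = -30619/486 + 192 = 62693/486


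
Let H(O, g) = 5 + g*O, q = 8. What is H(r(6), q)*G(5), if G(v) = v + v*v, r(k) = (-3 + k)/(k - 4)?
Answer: 510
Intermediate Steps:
r(k) = (-3 + k)/(-4 + k)
G(v) = v + v²
H(O, g) = 5 + O*g
H(r(6), q)*G(5) = (5 + ((-3 + 6)/(-4 + 6))*8)*(5*(1 + 5)) = (5 + (3/2)*8)*(5*6) = (5 + ((½)*3)*8)*30 = (5 + (3/2)*8)*30 = (5 + 12)*30 = 17*30 = 510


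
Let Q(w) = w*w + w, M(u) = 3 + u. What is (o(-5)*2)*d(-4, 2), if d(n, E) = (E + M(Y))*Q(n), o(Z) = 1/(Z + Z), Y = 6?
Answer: -132/5 ≈ -26.400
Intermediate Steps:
o(Z) = 1/(2*Z)
Q(w) = w + w² (Q(w) = w² + w = w + w²)
d(n, E) = n*(1 + n)*(9 + E) (d(n, E) = (E + (3 + 6))*(n*(1 + n)) = (E + 9)*(n*(1 + n)) = (9 + E)*(n*(1 + n)) = n*(1 + n)*(9 + E))
(o(-5)*2)*d(-4, 2) = (((½)/(-5))*2)*(-4*(1 - 4)*(9 + 2)) = (((½)*(-⅕))*2)*(-4*(-3)*11) = -⅒*2*132 = -⅕*132 = -132/5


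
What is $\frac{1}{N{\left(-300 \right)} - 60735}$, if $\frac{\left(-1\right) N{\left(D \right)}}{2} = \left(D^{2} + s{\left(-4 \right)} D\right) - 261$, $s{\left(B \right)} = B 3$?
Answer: $- \frac{1}{247413} \approx -4.0418 \cdot 10^{-6}$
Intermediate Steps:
$s{\left(B \right)} = 3 B$
$N{\left(D \right)} = 522 - 2 D^{2} + 24 D$ ($N{\left(D \right)} = - 2 \left(\left(D^{2} + 3 \left(-4\right) D\right) - 261\right) = - 2 \left(\left(D^{2} - 12 D\right) - 261\right) = - 2 \left(-261 + D^{2} - 12 D\right) = 522 - 2 D^{2} + 24 D$)
$\frac{1}{N{\left(-300 \right)} - 60735} = \frac{1}{\left(522 - 2 \left(-300\right)^{2} + 24 \left(-300\right)\right) - 60735} = \frac{1}{\left(522 - 180000 - 7200\right) - 60735} = \frac{1}{-186678 - 60735} = \frac{1}{-247413} = - \frac{1}{247413}$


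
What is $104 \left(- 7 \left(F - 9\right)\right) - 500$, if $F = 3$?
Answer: $3868$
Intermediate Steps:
$104 \left(- 7 \left(F - 9\right)\right) - 500 = 104 \left(- 7 \left(3 - 9\right)\right) - 500 = 104 \left(\left(-7\right) \left(-6\right)\right) - 500 = 104 \cdot 42 - 500 = 4368 - 500 = 3868$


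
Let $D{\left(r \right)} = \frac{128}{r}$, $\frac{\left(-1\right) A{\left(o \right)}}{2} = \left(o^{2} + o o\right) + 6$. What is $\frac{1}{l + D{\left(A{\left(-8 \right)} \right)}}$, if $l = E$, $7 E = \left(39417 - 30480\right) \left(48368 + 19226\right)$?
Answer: $\frac{469}{40473867502} \approx 1.1588 \cdot 10^{-8}$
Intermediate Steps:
$A{\left(o \right)} = -12 - 4 o^{2}$ ($A{\left(o \right)} = - 2 \left(\left(o^{2} + o o\right) + 6\right) = - 2 \left(\left(o^{2} + o^{2}\right) + 6\right) = - 2 \left(2 o^{2} + 6\right) = - 2 \left(6 + 2 o^{2}\right) = -12 - 4 o^{2}$)
$E = \frac{604087578}{7}$ ($E = \frac{\left(39417 - 30480\right) \left(48368 + 19226\right)}{7} = \frac{8937 \cdot 67594}{7} = \frac{1}{7} \cdot 604087578 = \frac{604087578}{7} \approx 8.6298 \cdot 10^{7}$)
$l = \frac{604087578}{7} \approx 8.6298 \cdot 10^{7}$
$\frac{1}{l + D{\left(A{\left(-8 \right)} \right)}} = \frac{1}{\frac{604087578}{7} + \frac{128}{-12 - 4 \left(-8\right)^{2}}} = \frac{1}{\frac{604087578}{7} + \frac{128}{-12 - 256}} = \frac{1}{\frac{604087578}{7} + \frac{128}{-268}} = \frac{1}{\frac{604087578}{7} + 128 \left(- \frac{1}{268}\right)} = \frac{1}{\frac{604087578}{7} - \frac{32}{67}} = \frac{1}{\frac{40473867502}{469}} = \frac{469}{40473867502}$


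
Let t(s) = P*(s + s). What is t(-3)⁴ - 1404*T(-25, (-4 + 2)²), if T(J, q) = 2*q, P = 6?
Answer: 1668384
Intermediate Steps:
t(s) = 12*s (t(s) = 6*(s + s) = 6*(2*s) = 12*s)
t(-3)⁴ - 1404*T(-25, (-4 + 2)²) = (12*(-3))⁴ - 2808*(-4 + 2)² = (-36)⁴ - 2808*(-2)² = 1679616 - 2808*4 = 1679616 - 1404*8 = 1679616 - 11232 = 1668384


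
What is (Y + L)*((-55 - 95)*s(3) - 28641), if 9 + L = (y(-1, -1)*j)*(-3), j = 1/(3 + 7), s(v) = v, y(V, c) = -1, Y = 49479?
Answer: -14391404973/10 ≈ -1.4391e+9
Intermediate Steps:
j = ⅒ (j = 1/10 = ⅒ ≈ 0.10000)
L = -87/10 (L = -9 - 1*⅒*(-3) = -9 - ⅒*(-3) = -9 + 3/10 = -87/10 ≈ -8.7000)
(Y + L)*((-55 - 95)*s(3) - 28641) = (49479 - 87/10)*((-55 - 95)*3 - 28641) = 494703*(-150*3 - 28641)/10 = 494703*(-450 - 28641)/10 = (494703/10)*(-29091) = -14391404973/10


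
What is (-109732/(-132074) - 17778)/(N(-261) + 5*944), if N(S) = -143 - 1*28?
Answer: -1173950920/300402313 ≈ -3.9079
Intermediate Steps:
N(S) = -171 (N(S) = -143 - 28 = -171)
(-109732/(-132074) - 17778)/(N(-261) + 5*944) = (-109732/(-132074) - 17778)/(-171 + 5*944) = (-109732*(-1/132074) - 17778)/(-171 + 4720) = (54866/66037 - 17778)/4549 = -1173950920/66037*1/4549 = -1173950920/300402313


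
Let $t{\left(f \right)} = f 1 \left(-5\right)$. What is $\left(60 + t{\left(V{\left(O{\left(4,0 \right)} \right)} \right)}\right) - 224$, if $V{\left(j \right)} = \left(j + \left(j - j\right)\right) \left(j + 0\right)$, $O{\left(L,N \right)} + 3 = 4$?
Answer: $-169$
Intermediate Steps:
$O{\left(L,N \right)} = 1$ ($O{\left(L,N \right)} = -3 + 4 = 1$)
$V{\left(j \right)} = j^{2}$ ($V{\left(j \right)} = \left(j + 0\right) j = j j = j^{2}$)
$t{\left(f \right)} = - 5 f$ ($t{\left(f \right)} = f \left(-5\right) = - 5 f$)
$\left(60 + t{\left(V{\left(O{\left(4,0 \right)} \right)} \right)}\right) - 224 = \left(60 - 5 \cdot 1^{2}\right) - 224 = \left(60 - 5\right) - 224 = 55 - 224 = -169$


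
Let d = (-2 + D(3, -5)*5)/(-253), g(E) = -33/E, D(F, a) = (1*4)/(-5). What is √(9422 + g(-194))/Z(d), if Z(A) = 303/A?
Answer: √354612794/2478641 ≈ 0.0075974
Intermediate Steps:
D(F, a) = -⅘ (D(F, a) = 4*(-⅕) = -⅘)
d = 6/253 (d = (-2 - ⅘*5)/(-253) = (-2 - 4)*(-1/253) = -6*(-1/253) = 6/253 ≈ 0.023715)
√(9422 + g(-194))/Z(d) = √(9422 - 33/(-194))/((303/(6/253))) = √(9422 - 33*(-1/194))/((303*(253/6))) = √(9422 + 33/194)/(25553/2) = √(1827901/194)*(2/25553) = (√354612794/194)*(2/25553) = √354612794/2478641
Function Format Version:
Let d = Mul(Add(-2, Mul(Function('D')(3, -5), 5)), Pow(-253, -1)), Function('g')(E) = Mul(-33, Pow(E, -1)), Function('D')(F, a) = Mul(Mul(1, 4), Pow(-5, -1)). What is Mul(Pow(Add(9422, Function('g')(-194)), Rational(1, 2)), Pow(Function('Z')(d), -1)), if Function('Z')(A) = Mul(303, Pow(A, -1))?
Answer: Mul(Rational(1, 2478641), Pow(354612794, Rational(1, 2))) ≈ 0.0075974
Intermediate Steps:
Function('D')(F, a) = Rational(-4, 5) (Function('D')(F, a) = Mul(4, Rational(-1, 5)) = Rational(-4, 5))
d = Rational(6, 253) (d = Mul(Add(-2, Mul(Rational(-4, 5), 5)), Pow(-253, -1)) = Mul(Add(-2, -4), Rational(-1, 253)) = Mul(-6, Rational(-1, 253)) = Rational(6, 253) ≈ 0.023715)
Mul(Pow(Add(9422, Function('g')(-194)), Rational(1, 2)), Pow(Function('Z')(d), -1)) = Mul(Pow(Add(9422, Mul(-33, Pow(-194, -1))), Rational(1, 2)), Pow(Mul(303, Pow(Rational(6, 253), -1)), -1)) = Mul(Pow(Add(9422, Mul(-33, Rational(-1, 194))), Rational(1, 2)), Pow(Mul(303, Rational(253, 6)), -1)) = Mul(Pow(Add(9422, Rational(33, 194)), Rational(1, 2)), Pow(Rational(25553, 2), -1)) = Mul(Pow(Rational(1827901, 194), Rational(1, 2)), Rational(2, 25553)) = Mul(Mul(Rational(1, 194), Pow(354612794, Rational(1, 2))), Rational(2, 25553)) = Mul(Rational(1, 2478641), Pow(354612794, Rational(1, 2)))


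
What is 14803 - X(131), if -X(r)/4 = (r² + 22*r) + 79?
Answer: 95291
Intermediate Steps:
X(r) = -316 - 88*r - 4*r² (X(r) = -4*((r² + 22*r) + 79) = -4*(79 + r² + 22*r) = -316 - 88*r - 4*r²)
14803 - X(131) = 14803 - (-316 - 88*131 - 4*131²) = 14803 - (-316 - 11528 - 4*17161) = 14803 - (-316 - 11528 - 68644) = 14803 - 1*(-80488) = 14803 + 80488 = 95291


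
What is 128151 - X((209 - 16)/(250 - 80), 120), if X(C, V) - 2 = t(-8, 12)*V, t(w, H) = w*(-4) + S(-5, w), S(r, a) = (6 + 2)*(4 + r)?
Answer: 125269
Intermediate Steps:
S(r, a) = 32 + 8*r (S(r, a) = 8*(4 + r) = 32 + 8*r)
t(w, H) = -8 - 4*w (t(w, H) = w*(-4) + (32 + 8*(-5)) = -4*w + (32 - 40) = -4*w - 8 = -8 - 4*w)
X(C, V) = 2 + 24*V (X(C, V) = 2 + (-8 - 4*(-8))*V = 2 + (-8 + 32)*V = 2 + 24*V)
128151 - X((209 - 16)/(250 - 80), 120) = 128151 - (2 + 24*120) = 128151 - (2 + 2880) = 128151 - 1*2882 = 128151 - 2882 = 125269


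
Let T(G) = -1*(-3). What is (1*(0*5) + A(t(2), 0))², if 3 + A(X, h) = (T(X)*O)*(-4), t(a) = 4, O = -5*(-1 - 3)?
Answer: 59049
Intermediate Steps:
O = 20 (O = -5*(-4) = 20)
T(G) = 3
A(X, h) = -243 (A(X, h) = -3 + (3*20)*(-4) = -3 + 60*(-4) = -3 - 240 = -243)
(1*(0*5) + A(t(2), 0))² = (1*(0*5) - 243)² = (1*0 - 243)² = (0 - 243)² = (-243)² = 59049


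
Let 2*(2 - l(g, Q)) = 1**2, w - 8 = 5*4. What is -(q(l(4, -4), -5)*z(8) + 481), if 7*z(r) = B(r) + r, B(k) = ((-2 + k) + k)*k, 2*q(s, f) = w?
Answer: -721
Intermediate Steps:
w = 28 (w = 8 + 5*4 = 8 + 20 = 28)
l(g, Q) = 3/2 (l(g, Q) = 2 - 1/2*1**2 = 2 - 1/2*1 = 2 - 1/2 = 3/2)
q(s, f) = 14 (q(s, f) = (1/2)*28 = 14)
B(k) = k*(-2 + 2*k) (B(k) = (-2 + 2*k)*k = k*(-2 + 2*k))
z(r) = r/7 + 2*r*(-1 + r)/7 (z(r) = (2*r*(-1 + r) + r)/7 = (r + 2*r*(-1 + r))/7 = r/7 + 2*r*(-1 + r)/7)
-(q(l(4, -4), -5)*z(8) + 481) = -(14*((1/7)*8*(-1 + 2*8)) + 481) = -(14*((1/7)*8*(-1 + 16)) + 481) = -(14*((1/7)*8*15) + 481) = -(14*(120/7) + 481) = -(240 + 481) = -1*721 = -721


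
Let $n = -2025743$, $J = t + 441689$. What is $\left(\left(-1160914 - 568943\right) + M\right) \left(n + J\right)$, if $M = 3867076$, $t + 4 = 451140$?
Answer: $-2421293875042$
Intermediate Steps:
$t = 451136$ ($t = -4 + 451140 = 451136$)
$J = 892825$ ($J = 451136 + 441689 = 892825$)
$\left(\left(-1160914 - 568943\right) + M\right) \left(n + J\right) = \left(\left(-1160914 - 568943\right) + 3867076\right) \left(-2025743 + 892825\right) = \left(-1729857 + 3867076\right) \left(-1132918\right) = 2137219 \left(-1132918\right) = -2421293875042$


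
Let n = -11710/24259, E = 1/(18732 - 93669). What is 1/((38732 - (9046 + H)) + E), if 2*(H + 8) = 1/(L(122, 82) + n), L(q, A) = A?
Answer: 32931114608/977856314741981 ≈ 3.3677e-5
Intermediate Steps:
E = -1/74937 (E = 1/(-74937) = -1/74937 ≈ -1.3345e-5)
n = -11710/24259 (n = -11710*1/24259 = -11710/24259 ≈ -0.48271)
H = -31616189/3955056 (H = -8 + 1/(2*(82 - 11710/24259)) = -8 + 1/(2*(1977528/24259)) = -8 + (½)*(24259/1977528) = -8 + 24259/3955056 = -31616189/3955056 ≈ -7.9939)
1/((38732 - (9046 + H)) + E) = 1/((38732 - (9046 - 31616189/3955056)) - 1/74937) = 1/((38732 - 1*35745820387/3955056) - 1/74937) = 1/((38732 - 35745820387/3955056) - 1/74937) = 1/(117441408605/3955056 - 1/74937) = 1/(977856314741981/32931114608) = 32931114608/977856314741981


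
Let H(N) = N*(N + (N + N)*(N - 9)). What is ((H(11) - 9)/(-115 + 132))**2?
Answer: 355216/289 ≈ 1229.1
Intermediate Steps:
H(N) = N*(N + 2*N*(-9 + N)) (H(N) = N*(N + (2*N)*(-9 + N)) = N*(N + 2*N*(-9 + N)))
((H(11) - 9)/(-115 + 132))**2 = ((11**2*(-17 + 2*11) - 9)/(-115 + 132))**2 = ((121*(-17 + 22) - 9)/17)**2 = ((121*5 - 9)*(1/17))**2 = ((605 - 9)*(1/17))**2 = (596*(1/17))**2 = (596/17)**2 = 355216/289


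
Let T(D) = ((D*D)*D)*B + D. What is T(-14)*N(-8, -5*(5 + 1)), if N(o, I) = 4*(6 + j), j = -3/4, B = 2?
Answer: -115542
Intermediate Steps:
j = -¾ (j = -3*¼ = -¾ ≈ -0.75000)
N(o, I) = 21 (N(o, I) = 4*(6 - ¾) = 4*(21/4) = 21)
T(D) = D + 2*D³ (T(D) = ((D*D)*D)*2 + D = (D²*D)*2 + D = D³*2 + D = 2*D³ + D = D + 2*D³)
T(-14)*N(-8, -5*(5 + 1)) = (-14 + 2*(-14)³)*21 = (-14 + 2*(-2744))*21 = (-14 - 5488)*21 = -5502*21 = -115542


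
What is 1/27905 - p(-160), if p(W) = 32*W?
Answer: 142873601/27905 ≈ 5120.0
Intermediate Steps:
1/27905 - p(-160) = 1/27905 - 32*(-160) = 1/27905 - 1*(-5120) = 1/27905 + 5120 = 142873601/27905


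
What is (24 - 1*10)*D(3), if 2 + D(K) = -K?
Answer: -70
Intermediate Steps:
D(K) = -2 - K
(24 - 1*10)*D(3) = (24 - 1*10)*(-2 - 1*3) = (24 - 10)*(-2 - 3) = 14*(-5) = -70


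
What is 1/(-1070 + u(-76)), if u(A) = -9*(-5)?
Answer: -1/1025 ≈ -0.00097561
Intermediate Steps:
u(A) = 45 (u(A) = -1*(-45) = 45)
1/(-1070 + u(-76)) = 1/(-1070 + 45) = 1/(-1025) = -1/1025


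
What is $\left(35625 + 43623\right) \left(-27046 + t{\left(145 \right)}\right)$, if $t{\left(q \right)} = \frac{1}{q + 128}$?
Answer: $- \frac{15003387824}{7} \approx -2.1433 \cdot 10^{9}$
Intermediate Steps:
$t{\left(q \right)} = \frac{1}{128 + q}$
$\left(35625 + 43623\right) \left(-27046 + t{\left(145 \right)}\right) = \left(35625 + 43623\right) \left(-27046 + \frac{1}{128 + 145}\right) = 79248 \left(-27046 + \frac{1}{273}\right) = 79248 \left(- \frac{7383557}{273}\right) = - \frac{15003387824}{7}$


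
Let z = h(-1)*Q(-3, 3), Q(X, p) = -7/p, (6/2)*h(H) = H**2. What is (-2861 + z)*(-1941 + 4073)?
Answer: -54911792/9 ≈ -6.1013e+6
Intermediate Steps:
h(H) = H**2/3
z = -7/9 (z = ((1/3)*(-1)**2)*(-7/3) = ((1/3)*1)*(-7*1/3) = (1/3)*(-7/3) = -7/9 ≈ -0.77778)
(-2861 + z)*(-1941 + 4073) = (-2861 - 7/9)*(-1941 + 4073) = -25756/9*2132 = -54911792/9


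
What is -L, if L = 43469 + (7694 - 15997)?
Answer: -35166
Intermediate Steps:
L = 35166 (L = 43469 - 8303 = 35166)
-L = -1*35166 = -35166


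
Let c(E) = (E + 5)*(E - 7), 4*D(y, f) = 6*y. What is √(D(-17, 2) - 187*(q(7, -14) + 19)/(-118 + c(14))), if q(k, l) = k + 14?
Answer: I*√18870/6 ≈ 22.895*I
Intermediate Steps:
q(k, l) = 14 + k
D(y, f) = 3*y/2 (D(y, f) = (6*y)/4 = 3*y/2)
c(E) = (-7 + E)*(5 + E) (c(E) = (5 + E)*(-7 + E) = (-7 + E)*(5 + E))
√(D(-17, 2) - 187*(q(7, -14) + 19)/(-118 + c(14))) = √((3/2)*(-17) - 187*((14 + 7) + 19)/(-118 + (-35 + 14² - 2*14))) = √(-51/2 - 187*(21 + 19)/(-118 + (-35 + 196 - 28))) = √(-51/2 - 187*40/(-118 + 133)) = √(-51/2 - 187/(15*(1/40))) = √(-51/2 - 187/3/8) = √(-51/2 - 187*8/3) = √(-51/2 - 1496/3) = √(-3145/6) = I*√18870/6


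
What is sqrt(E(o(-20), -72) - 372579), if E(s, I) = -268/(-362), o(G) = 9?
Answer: I*sqrt(12206036365)/181 ≈ 610.39*I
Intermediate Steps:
E(s, I) = 134/181 (E(s, I) = -268*(-1/362) = 134/181)
sqrt(E(o(-20), -72) - 372579) = sqrt(134/181 - 372579) = sqrt(-67436665/181) = I*sqrt(12206036365)/181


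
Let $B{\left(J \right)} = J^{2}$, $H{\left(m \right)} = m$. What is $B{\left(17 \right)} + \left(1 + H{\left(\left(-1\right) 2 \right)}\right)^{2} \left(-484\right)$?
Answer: $-195$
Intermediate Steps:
$B{\left(17 \right)} + \left(1 + H{\left(\left(-1\right) 2 \right)}\right)^{2} \left(-484\right) = 17^{2} + \left(1 - 2\right)^{2} \left(-484\right) = 289 + \left(1 - 2\right)^{2} \left(-484\right) = 289 + \left(-1\right)^{2} \left(-484\right) = 289 + 1 \left(-484\right) = 289 - 484 = -195$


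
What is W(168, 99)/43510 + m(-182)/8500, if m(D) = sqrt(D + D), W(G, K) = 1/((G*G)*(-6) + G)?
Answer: -1/7360847760 + I*sqrt(91)/4250 ≈ -1.3585e-10 + 0.0022446*I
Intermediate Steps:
W(G, K) = 1/(G - 6*G**2) (W(G, K) = 1/(G**2*(-6) + G) = 1/(-6*G**2 + G) = 1/(G - 6*G**2))
m(D) = sqrt(2)*sqrt(D) (m(D) = sqrt(2*D) = sqrt(2)*sqrt(D))
W(168, 99)/43510 + m(-182)/8500 = -1/(168*(-1 + 6*168))/43510 + (sqrt(2)*sqrt(-182))/8500 = -1*1/168/(-1 + 1008)*(1/43510) + (sqrt(2)*(I*sqrt(182)))*(1/8500) = -1*1/168/1007*(1/43510) + (2*I*sqrt(91))*(1/8500) = -1*1/168*1/1007*(1/43510) + I*sqrt(91)/4250 = -1/169176*1/43510 + I*sqrt(91)/4250 = -1/7360847760 + I*sqrt(91)/4250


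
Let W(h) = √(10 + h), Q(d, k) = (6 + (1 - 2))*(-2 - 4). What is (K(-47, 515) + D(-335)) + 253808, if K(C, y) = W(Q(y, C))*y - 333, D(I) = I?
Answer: 253140 + 1030*I*√5 ≈ 2.5314e+5 + 2303.1*I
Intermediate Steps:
Q(d, k) = -30 (Q(d, k) = (6 - 1)*(-6) = 5*(-6) = -30)
K(C, y) = -333 + 2*I*y*√5 (K(C, y) = √(10 - 30)*y - 333 = √(-20)*y - 333 = (2*I*√5)*y - 333 = 2*I*y*√5 - 333 = -333 + 2*I*y*√5)
(K(-47, 515) + D(-335)) + 253808 = ((-333 + 2*I*515*√5) - 335) + 253808 = ((-333 + 1030*I*√5) - 335) + 253808 = (-668 + 1030*I*√5) + 253808 = 253140 + 1030*I*√5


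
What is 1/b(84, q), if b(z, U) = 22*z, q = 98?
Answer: 1/1848 ≈ 0.00054113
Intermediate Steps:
1/b(84, q) = 1/(22*84) = 1/1848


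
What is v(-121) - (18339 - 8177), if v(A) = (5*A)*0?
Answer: -10162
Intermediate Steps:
v(A) = 0
v(-121) - (18339 - 8177) = 0 - (18339 - 8177) = 0 - 1*10162 = 0 - 10162 = -10162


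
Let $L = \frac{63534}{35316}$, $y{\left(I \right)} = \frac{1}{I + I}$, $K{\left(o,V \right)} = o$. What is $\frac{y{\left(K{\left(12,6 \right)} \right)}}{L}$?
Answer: $\frac{981}{42356} \approx 0.023161$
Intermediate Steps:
$y{\left(I \right)} = \frac{1}{2 I}$
$L = \frac{10589}{5886}$ ($L = 63534 \cdot \frac{1}{35316} = \frac{10589}{5886} \approx 1.799$)
$\frac{y{\left(K{\left(12,6 \right)} \right)}}{L} = \frac{\frac{1}{2} \cdot \frac{1}{12}}{\frac{10589}{5886}} = \frac{1}{2} \cdot \frac{1}{12} \cdot \frac{5886}{10589} = \frac{1}{24} \cdot \frac{5886}{10589} = \frac{981}{42356}$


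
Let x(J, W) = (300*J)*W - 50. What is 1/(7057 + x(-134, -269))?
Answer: 1/10820807 ≈ 9.2415e-8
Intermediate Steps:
x(J, W) = -50 + 300*J*W (x(J, W) = 300*J*W - 50 = -50 + 300*J*W)
1/(7057 + x(-134, -269)) = 1/(7057 + (-50 + 300*(-134)*(-269))) = 1/(7057 + (-50 + 10813800)) = 1/(7057 + 10813750) = 1/10820807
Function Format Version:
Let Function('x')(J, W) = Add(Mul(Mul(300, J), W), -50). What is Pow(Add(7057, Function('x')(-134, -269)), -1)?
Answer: Rational(1, 10820807) ≈ 9.2415e-8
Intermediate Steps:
Function('x')(J, W) = Add(-50, Mul(300, J, W)) (Function('x')(J, W) = Add(Mul(300, J, W), -50) = Add(-50, Mul(300, J, W)))
Pow(Add(7057, Function('x')(-134, -269)), -1) = Pow(Add(7057, Add(-50, Mul(300, -134, -269))), -1) = Pow(Add(7057, Add(-50, 10813800)), -1) = Pow(Add(7057, 10813750), -1) = Pow(10820807, -1) = Rational(1, 10820807)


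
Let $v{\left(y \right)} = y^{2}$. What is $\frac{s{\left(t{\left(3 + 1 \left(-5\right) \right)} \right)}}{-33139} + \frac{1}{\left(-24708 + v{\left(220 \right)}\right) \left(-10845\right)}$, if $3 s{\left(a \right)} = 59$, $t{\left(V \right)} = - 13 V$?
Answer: $- \frac{5053181359}{8514726043860} \approx -0.00059346$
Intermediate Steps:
$s{\left(a \right)} = \frac{59}{3}$ ($s{\left(a \right)} = \frac{1}{3} \cdot 59 = \frac{59}{3}$)
$\frac{s{\left(t{\left(3 + 1 \left(-5\right) \right)} \right)}}{-33139} + \frac{1}{\left(-24708 + v{\left(220 \right)}\right) \left(-10845\right)} = \frac{59}{3 \left(-33139\right)} + \frac{1}{\left(-24708 + 220^{2}\right) \left(-10845\right)} = \frac{59}{3} \left(- \frac{1}{33139}\right) + \frac{1}{-24708 + 48400} \left(- \frac{1}{10845}\right) = - \frac{59}{99417} + \frac{1}{23692} \left(- \frac{1}{10845}\right) = - \frac{59}{99417} - \frac{1}{256939740} = - \frac{5053181359}{8514726043860}$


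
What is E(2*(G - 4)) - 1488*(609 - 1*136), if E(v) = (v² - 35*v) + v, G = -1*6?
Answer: -702744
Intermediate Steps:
G = -6
E(v) = v² - 34*v
E(2*(G - 4)) - 1488*(609 - 1*136) = (2*(-6 - 4))*(-34 + 2*(-6 - 4)) - 1488*(609 - 1*136) = (2*(-10))*(-34 + 2*(-10)) - 1488*(609 - 136) = -20*(-34 - 20) - 1488*473 = -20*(-54) - 703824 = 1080 - 703824 = -702744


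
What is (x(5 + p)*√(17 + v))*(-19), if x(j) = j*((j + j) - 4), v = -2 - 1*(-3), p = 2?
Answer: -3990*√2 ≈ -5642.7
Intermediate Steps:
v = 1 (v = -2 + 3 = 1)
x(j) = j*(-4 + 2*j) (x(j) = j*(2*j - 4) = j*(-4 + 2*j))
(x(5 + p)*√(17 + v))*(-19) = ((2*(5 + 2)*(-2 + (5 + 2)))*√(17 + 1))*(-19) = ((2*7*(-2 + 7))*√18)*(-19) = ((2*7*5)*(3*√2))*(-19) = (70*(3*√2))*(-19) = (210*√2)*(-19) = -3990*√2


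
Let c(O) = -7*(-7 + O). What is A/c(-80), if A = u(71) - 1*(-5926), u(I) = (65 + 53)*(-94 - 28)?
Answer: -1210/87 ≈ -13.908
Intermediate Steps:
u(I) = -14396 (u(I) = 118*(-122) = -14396)
c(O) = 49 - 7*O
A = -8470 (A = -14396 - 1*(-5926) = -14396 + 5926 = -8470)
A/c(-80) = -8470/(49 - 7*(-80)) = -8470/(49 + 560) = -8470/609 = -8470*1/609 = -1210/87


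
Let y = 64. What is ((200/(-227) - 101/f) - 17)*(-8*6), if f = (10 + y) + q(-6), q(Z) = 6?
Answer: 1042941/1135 ≈ 918.89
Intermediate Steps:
f = 80 (f = (10 + 64) + 6 = 74 + 6 = 80)
((200/(-227) - 101/f) - 17)*(-8*6) = ((200/(-227) - 101/80) - 17)*(-8*6) = ((200*(-1/227) - 101*1/80) - 17)*(-48) = ((-200/227 - 101/80) - 17)*(-48) = (-38927/18160 - 17)*(-48) = -347647/18160*(-48) = 1042941/1135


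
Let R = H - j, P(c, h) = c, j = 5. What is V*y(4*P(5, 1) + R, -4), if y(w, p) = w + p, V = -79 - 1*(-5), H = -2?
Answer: -666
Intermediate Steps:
V = -74 (V = -79 + 5 = -74)
R = -7 (R = -2 - 1*5 = -2 - 5 = -7)
y(w, p) = p + w
V*y(4*P(5, 1) + R, -4) = -74*(-4 + (4*5 - 7)) = -74*(-4 + (20 - 7)) = -74*(-4 + 13) = -74*9 = -666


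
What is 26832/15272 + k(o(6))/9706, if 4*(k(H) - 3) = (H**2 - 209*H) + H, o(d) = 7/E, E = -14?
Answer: 22684803/12889568 ≈ 1.7599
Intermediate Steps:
o(d) = -1/2 (o(d) = 7/(-14) = 7*(-1/14) = -1/2)
k(H) = 3 - 52*H + H**2/4 (k(H) = 3 + ((H**2 - 209*H) + H)/4 = 3 + (H**2 - 208*H)/4 = 3 + (-52*H + H**2/4) = 3 - 52*H + H**2/4)
26832/15272 + k(o(6))/9706 = 26832/15272 + (3 - 52*(-1/2) + (-1/2)**2/4)/9706 = 26832*(1/15272) + (3 + 26 + (1/4)*(1/4))*(1/9706) = 3354/1909 + (3 + 26 + 1/16)*(1/9706) = 3354/1909 + (465/16)*(1/9706) = 3354/1909 + 465/155296 = 22684803/12889568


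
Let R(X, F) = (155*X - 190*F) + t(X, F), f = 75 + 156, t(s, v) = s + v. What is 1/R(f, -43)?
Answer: 1/44163 ≈ 2.2643e-5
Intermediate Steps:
f = 231
R(X, F) = -189*F + 156*X (R(X, F) = (155*X - 190*F) + (X + F) = (-190*F + 155*X) + (F + X) = -189*F + 156*X)
1/R(f, -43) = 1/(-189*(-43) + 156*231) = 1/(8127 + 36036) = 1/44163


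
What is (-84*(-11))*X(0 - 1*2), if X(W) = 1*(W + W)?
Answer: -3696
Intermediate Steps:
X(W) = 2*W (X(W) = 1*(2*W) = 2*W)
(-84*(-11))*X(0 - 1*2) = (-84*(-11))*(2*(0 - 1*2)) = 924*(2*(0 - 2)) = 924*(2*(-2)) = 924*(-4) = -3696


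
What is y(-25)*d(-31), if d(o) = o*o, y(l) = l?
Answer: -24025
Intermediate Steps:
d(o) = o**2
y(-25)*d(-31) = -25*(-31)**2 = -25*961 = -24025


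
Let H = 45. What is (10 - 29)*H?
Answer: -855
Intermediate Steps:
(10 - 29)*H = (10 - 29)*45 = -19*45 = -855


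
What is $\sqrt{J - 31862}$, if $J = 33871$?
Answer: $7 \sqrt{41} \approx 44.822$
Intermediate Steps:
$\sqrt{J - 31862} = \sqrt{33871 - 31862} = \sqrt{2009} = 7 \sqrt{41}$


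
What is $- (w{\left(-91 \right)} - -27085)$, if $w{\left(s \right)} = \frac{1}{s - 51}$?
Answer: $- \frac{3846069}{142} \approx -27085.0$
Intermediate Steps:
$w{\left(s \right)} = \frac{1}{-51 + s}$
$- (w{\left(-91 \right)} - -27085) = - (\frac{1}{-51 - 91} - -27085) = - (\frac{1}{-142} + 27085) = - (- \frac{1}{142} + 27085) = \left(-1\right) \frac{3846069}{142} = - \frac{3846069}{142}$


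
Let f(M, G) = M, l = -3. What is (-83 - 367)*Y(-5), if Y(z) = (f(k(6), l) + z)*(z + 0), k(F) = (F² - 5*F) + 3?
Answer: 9000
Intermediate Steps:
k(F) = 3 + F² - 5*F
Y(z) = z*(9 + z) (Y(z) = ((3 + 6² - 5*6) + z)*(z + 0) = ((3 + 36 - 30) + z)*z = (9 + z)*z = z*(9 + z))
(-83 - 367)*Y(-5) = (-83 - 367)*(-5*(9 - 5)) = -(-2250)*4 = -450*(-20) = 9000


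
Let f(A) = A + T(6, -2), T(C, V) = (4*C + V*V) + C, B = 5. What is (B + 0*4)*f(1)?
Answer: 175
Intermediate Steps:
T(C, V) = V² + 5*C (T(C, V) = (4*C + V²) + C = (V² + 4*C) + C = V² + 5*C)
f(A) = 34 + A (f(A) = A + ((-2)² + 5*6) = A + (4 + 30) = A + 34 = 34 + A)
(B + 0*4)*f(1) = (5 + 0*4)*(34 + 1) = (5 + 0)*35 = 5*35 = 175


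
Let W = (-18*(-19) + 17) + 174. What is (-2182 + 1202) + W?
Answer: -447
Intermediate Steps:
W = 533 (W = (342 + 17) + 174 = 359 + 174 = 533)
(-2182 + 1202) + W = (-2182 + 1202) + 533 = -980 + 533 = -447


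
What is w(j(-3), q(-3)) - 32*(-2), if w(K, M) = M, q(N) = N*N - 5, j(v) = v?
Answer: 68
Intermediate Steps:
q(N) = -5 + N² (q(N) = N² - 5 = -5 + N²)
w(j(-3), q(-3)) - 32*(-2) = (-5 + (-3)²) - 32*(-2) = (-5 + 9) - 1*(-64) = 4 + 64 = 68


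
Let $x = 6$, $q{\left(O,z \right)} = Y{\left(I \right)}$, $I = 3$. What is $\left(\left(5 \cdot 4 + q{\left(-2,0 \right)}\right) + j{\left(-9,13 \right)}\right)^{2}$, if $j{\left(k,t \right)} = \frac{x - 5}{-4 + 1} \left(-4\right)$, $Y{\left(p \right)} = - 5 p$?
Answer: $\frac{361}{9} \approx 40.111$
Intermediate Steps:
$q{\left(O,z \right)} = -15$ ($q{\left(O,z \right)} = \left(-5\right) 3 = -15$)
$j{\left(k,t \right)} = \frac{4}{3}$ ($j{\left(k,t \right)} = \frac{6 - 5}{-4 + 1} \left(-4\right) = 1 \frac{1}{-3} \left(-4\right) = 1 \left(- \frac{1}{3}\right) \left(-4\right) = \left(- \frac{1}{3}\right) \left(-4\right) = \frac{4}{3}$)
$\left(\left(5 \cdot 4 + q{\left(-2,0 \right)}\right) + j{\left(-9,13 \right)}\right)^{2} = \left(\left(5 \cdot 4 - 15\right) + \frac{4}{3}\right)^{2} = \left(\left(20 - 15\right) + \frac{4}{3}\right)^{2} = \left(5 + \frac{4}{3}\right)^{2} = \left(\frac{19}{3}\right)^{2} = \frac{361}{9}$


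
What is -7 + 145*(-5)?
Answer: -732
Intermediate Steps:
-7 + 145*(-5) = -7 - 725 = -732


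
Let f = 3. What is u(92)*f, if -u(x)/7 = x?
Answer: -1932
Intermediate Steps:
u(x) = -7*x
u(92)*f = -7*92*3 = -644*3 = -1932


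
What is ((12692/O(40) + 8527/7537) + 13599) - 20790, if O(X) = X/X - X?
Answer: -2209071164/293943 ≈ -7515.3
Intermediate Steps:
O(X) = 1 - X
((12692/O(40) + 8527/7537) + 13599) - 20790 = ((12692/(1 - 1*40) + 8527/7537) + 13599) - 20790 = ((12692/(1 - 40) + 8527*(1/7537)) + 13599) - 20790 = ((12692/(-39) + 8527/7537) + 13599) - 20790 = ((12692*(-1/39) + 8527/7537) + 13599) - 20790 = ((-12692/39 + 8527/7537) + 13599) - 20790 = (-95327051/293943 + 13599) - 20790 = 3902003806/293943 - 20790 = -2209071164/293943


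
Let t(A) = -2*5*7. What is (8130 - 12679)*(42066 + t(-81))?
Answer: -191039804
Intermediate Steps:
t(A) = -70 (t(A) = -10*7 = -70)
(8130 - 12679)*(42066 + t(-81)) = (8130 - 12679)*(42066 - 70) = -4549*41996 = -191039804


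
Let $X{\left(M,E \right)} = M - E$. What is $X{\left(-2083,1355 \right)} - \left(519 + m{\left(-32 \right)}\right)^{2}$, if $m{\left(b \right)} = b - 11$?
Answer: $-230014$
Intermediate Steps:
$m{\left(b \right)} = -11 + b$ ($m{\left(b \right)} = b - 11 = -11 + b$)
$X{\left(-2083,1355 \right)} - \left(519 + m{\left(-32 \right)}\right)^{2} = \left(-2083 - 1355\right) - \left(519 - 43\right)^{2} = -3438 - 476^{2} = -3438 - 226576 = -230014$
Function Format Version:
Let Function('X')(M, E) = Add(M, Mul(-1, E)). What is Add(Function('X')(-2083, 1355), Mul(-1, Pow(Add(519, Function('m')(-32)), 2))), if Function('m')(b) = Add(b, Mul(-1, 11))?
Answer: -230014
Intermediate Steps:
Function('m')(b) = Add(-11, b) (Function('m')(b) = Add(b, -11) = Add(-11, b))
Add(Function('X')(-2083, 1355), Mul(-1, Pow(Add(519, Function('m')(-32)), 2))) = Add(Add(-2083, Mul(-1, 1355)), Mul(-1, Pow(Add(519, Add(-11, -32)), 2))) = Add(Add(-2083, -1355), Mul(-1, Pow(Add(519, -43), 2))) = Add(-3438, Mul(-1, Pow(476, 2))) = Add(-3438, Mul(-1, 226576)) = Add(-3438, -226576) = -230014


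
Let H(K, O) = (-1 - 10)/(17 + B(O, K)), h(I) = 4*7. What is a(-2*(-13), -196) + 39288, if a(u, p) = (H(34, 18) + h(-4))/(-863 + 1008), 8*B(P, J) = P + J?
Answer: 267749014/6815 ≈ 39288.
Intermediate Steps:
h(I) = 28
B(P, J) = J/8 + P/8 (B(P, J) = (P + J)/8 = (J + P)/8 = J/8 + P/8)
H(K, O) = -11/(17 + K/8 + O/8) (H(K, O) = (-1 - 10)/(17 + (K/8 + O/8)) = -11/(17 + K/8 + O/8))
a(u, p) = 1294/6815 (a(u, p) = (-88/(136 + 34 + 18) + 28)/(-863 + 1008) = (-88/188 + 28)/145 = (-88*1/188 + 28)*(1/145) = (-22/47 + 28)*(1/145) = (1294/47)*(1/145) = 1294/6815)
a(-2*(-13), -196) + 39288 = 1294/6815 + 39288 = 267749014/6815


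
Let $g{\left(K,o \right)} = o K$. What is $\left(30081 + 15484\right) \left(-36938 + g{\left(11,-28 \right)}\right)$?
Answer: $-1697113990$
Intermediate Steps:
$g{\left(K,o \right)} = K o$
$\left(30081 + 15484\right) \left(-36938 + g{\left(11,-28 \right)}\right) = \left(30081 + 15484\right) \left(-36938 + 11 \left(-28\right)\right) = 45565 \left(-36938 - 308\right) = 45565 \left(-37246\right) = -1697113990$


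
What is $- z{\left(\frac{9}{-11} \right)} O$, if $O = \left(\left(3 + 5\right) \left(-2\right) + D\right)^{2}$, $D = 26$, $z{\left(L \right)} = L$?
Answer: $\frac{900}{11} \approx 81.818$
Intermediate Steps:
$O = 100$ ($O = \left(\left(3 + 5\right) \left(-2\right) + 26\right)^{2} = \left(8 \left(-2\right) + 26\right)^{2} = \left(-16 + 26\right)^{2} = 10^{2} = 100$)
$- z{\left(\frac{9}{-11} \right)} O = - \frac{9}{-11} \cdot 100 = - \frac{9 \left(-1\right)}{11} \cdot 100 = \left(-1\right) \left(- \frac{9}{11}\right) 100 = \frac{9}{11} \cdot 100 = \frac{900}{11}$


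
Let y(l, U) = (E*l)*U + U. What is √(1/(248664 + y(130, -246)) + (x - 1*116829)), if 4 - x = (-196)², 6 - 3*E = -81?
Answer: I*√71572887516855966/679002 ≈ 394.01*I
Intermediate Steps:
E = 29 (E = 2 - ⅓*(-81) = 2 + 27 = 29)
y(l, U) = U + 29*U*l (y(l, U) = (29*l)*U + U = 29*U*l + U = U + 29*U*l)
x = -38412 (x = 4 - 1*(-196)² = 4 - 1*38416 = 4 - 38416 = -38412)
√(1/(248664 + y(130, -246)) + (x - 1*116829)) = √(1/(248664 - 246*(1 + 29*130)) + (-38412 - 1*116829)) = √(1/(248664 - 246*(1 + 3770)) + (-38412 - 116829)) = √(1/(248664 - 246*3771) - 155241) = √(1/(248664 - 927666) - 155241) = √(1/(-679002) - 155241) = √(-1/679002 - 155241) = √(-105408949483/679002) = I*√71572887516855966/679002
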